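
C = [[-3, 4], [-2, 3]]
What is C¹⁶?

[[1, 0], [0, 1]]

C² = I (check: tr C = 0 and det C = -1), so C¹⁶ = I since 16 is even.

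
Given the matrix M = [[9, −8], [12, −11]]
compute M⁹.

[[39369, −39368], [59052, −59051]]

tr M = −2 and det M = −3, so the characteristic polynomial is λ² − (−2)λ + (−3) with roots 1 and −3.
Eigenvectors give P = [[1, −2], [1, −3]] with P⁻¹ = [[3, −2], [1, −1]], and M = P·diag(1, −3)·P⁻¹.
Then M⁹ = P·diag(1, −19683)·P⁻¹ = [[1, 39366], [1, 59049]] · [[3, −2], [1, −1]] = [[39369, −39368], [59052, −59051]].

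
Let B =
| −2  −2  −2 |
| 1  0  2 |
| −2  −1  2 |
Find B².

[[6, 6, −4], [−6, −4, 2], [−1, 2, 6]]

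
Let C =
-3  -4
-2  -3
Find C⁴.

[[577, 816], [408, 577]]

C² = [[17, 24], [12, 17]]
C³ = [[-99, -140], [-70, -99]]
C⁴ = [[577, 816], [408, 577]]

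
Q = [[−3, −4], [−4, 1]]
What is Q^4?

[[689, 336], [336, 353]]

Q^2 = [[25, 8], [8, 17]]
Q^3 = [[−107, −92], [−92, −15]]
Q^4 = [[689, 336], [336, 353]]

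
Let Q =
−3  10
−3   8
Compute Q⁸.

tr Q = 5 and det Q = 6, so the characteristic polynomial is λ² − (5)λ + (6) with roots 2 and 3.
Eigenvectors give P = [[2, 5], [1, 3]] with P⁻¹ = [[3, −5], [−1, 2]], and Q = P·diag(2, 3)·P⁻¹.
Then Q⁸ = P·diag(256, 6561)·P⁻¹ = [[512, 32805], [256, 19683]] · [[3, −5], [−1, 2]] = [[−31269, 63050], [−18915, 38086]].

[[−31269, 63050], [−18915, 38086]]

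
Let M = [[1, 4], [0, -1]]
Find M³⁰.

[[1, 0], [0, 1]]

M² = I (check: tr M = 0 and det M = -1), so M³⁰ = I since 30 is even.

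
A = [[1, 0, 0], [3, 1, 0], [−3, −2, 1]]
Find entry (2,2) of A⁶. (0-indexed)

1

A = I + N where N = [[0, 0, 0], [3, 0, 0], [−3, −2, 0]] is strictly lower-triangular, so N³ = 0.
(I + N)⁶ = I + 6·N + 15·N² = [[1, 0, 0], [18, 1, 0], [−108, −12, 1]].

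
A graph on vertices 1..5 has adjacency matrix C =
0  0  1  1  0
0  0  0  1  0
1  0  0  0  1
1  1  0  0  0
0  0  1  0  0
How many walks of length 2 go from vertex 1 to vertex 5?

1

The number of length-2 walks from vertex 1 to vertex 5 is entry (1,5) of C^2, where C is the adjacency matrix.
C^2 = [[2, 1, 0, 0, 1], [1, 1, 0, 0, 0], [0, 0, 2, 1, 0], [0, 0, 1, 2, 0], [1, 0, 0, 0, 1]]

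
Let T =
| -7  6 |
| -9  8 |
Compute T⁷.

tr T = 1 and det T = -2, so the characteristic polynomial is λ² − (1)λ + (-2) with roots 2 and -1.
Eigenvectors give P = [[-2, 1], [-3, 1]] with P⁻¹ = [[1, -1], [3, -2]], and T = P·diag(2, -1)·P⁻¹.
Then T⁷ = P·diag(128, -1)·P⁻¹ = [[-256, -1], [-384, -1]] · [[1, -1], [3, -2]] = [[-259, 258], [-387, 386]].

[[-259, 258], [-387, 386]]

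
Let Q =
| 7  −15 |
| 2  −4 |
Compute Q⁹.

[[3067, −7665], [1022, −2554]]

tr Q = 3 and det Q = 2, so the characteristic polynomial is λ² − (3)λ + (2) with roots 2 and 1.
Eigenvectors give P = [[3, −5], [1, −2]] with P⁻¹ = [[2, −5], [1, −3]], and Q = P·diag(2, 1)·P⁻¹.
Then Q⁹ = P·diag(512, 1)·P⁻¹ = [[1536, −5], [512, −2]] · [[2, −5], [1, −3]] = [[3067, −7665], [1022, −2554]].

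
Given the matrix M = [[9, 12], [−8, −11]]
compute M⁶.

[[−1455, −2184], [1456, 2185]]

tr M = −2 and det M = −3, so the characteristic polynomial is λ² − (−2)λ + (−3) with roots −3 and 1.
Eigenvectors give P = [[1, −3], [−1, 2]] with P⁻¹ = [[−2, −3], [−1, −1]], and M = P·diag(−3, 1)·P⁻¹.
Then M⁶ = P·diag(729, 1)·P⁻¹ = [[729, −3], [−729, 2]] · [[−2, −3], [−1, −1]] = [[−1455, −2184], [1456, 2185]].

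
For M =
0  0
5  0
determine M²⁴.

M is strictly triangular, hence nilpotent: M² = 0, so M²⁴ = 0.

[[0, 0], [0, 0]]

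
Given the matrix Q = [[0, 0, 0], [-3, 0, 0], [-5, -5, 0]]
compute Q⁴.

[[0, 0, 0], [0, 0, 0], [0, 0, 0]]

Q is strictly triangular, hence nilpotent: Q³ = 0, so Q⁴ = 0.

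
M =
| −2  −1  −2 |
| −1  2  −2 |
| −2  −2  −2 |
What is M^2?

[[9, 4, 10], [4, 9, 2], [10, 2, 12]]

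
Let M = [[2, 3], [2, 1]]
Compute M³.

[[38, 39], [26, 25]]

M² = [[10, 9], [6, 7]]
M³ = [[38, 39], [26, 25]]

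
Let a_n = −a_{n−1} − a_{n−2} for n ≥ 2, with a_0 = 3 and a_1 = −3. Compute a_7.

With companion matrix C = [[−1, −1], [1, 0]], [a_n, a_{n−1}]ᵀ = C·[a_{n−1}, a_{n−2}]ᵀ, so [a_7, a_6]ᵀ = C⁶·[a_1, a_0]ᵀ.
C⁶ = [[1, 0], [0, 1]], giving [a_7, a_6]ᵀ = [[−3], [3]].

−3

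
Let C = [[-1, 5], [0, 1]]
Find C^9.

[[-1, 5], [0, 1]]

C² = I (check: tr C = 0 and det C = -1), so C^9 = C since 9 is odd.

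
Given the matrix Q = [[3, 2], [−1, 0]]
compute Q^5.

tr Q = 3 and det Q = 2, so the characteristic polynomial is λ² − (3)λ + (2) with roots 2 and 1.
Eigenvectors give P = [[−2, 1], [1, −1]] with P⁻¹ = [[−1, −1], [−1, −2]], and Q = P·diag(2, 1)·P⁻¹.
Then Q^5 = P·diag(32, 1)·P⁻¹ = [[−64, 1], [32, −1]] · [[−1, −1], [−1, −2]] = [[63, 62], [−31, −30]].

[[63, 62], [−31, −30]]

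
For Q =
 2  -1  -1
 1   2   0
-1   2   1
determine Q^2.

[[4, -6, -3], [4, 3, -1], [-1, 7, 2]]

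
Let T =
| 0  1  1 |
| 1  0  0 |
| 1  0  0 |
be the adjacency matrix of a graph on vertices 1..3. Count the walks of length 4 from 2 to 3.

2

The number of length-4 walks from vertex 2 to vertex 3 is entry (2,3) of T⁴, where T is the adjacency matrix.
T² = [[2, 0, 0], [0, 1, 1], [0, 1, 1]]
T³ = [[0, 2, 2], [2, 0, 0], [2, 0, 0]]
T⁴ = [[4, 0, 0], [0, 2, 2], [0, 2, 2]]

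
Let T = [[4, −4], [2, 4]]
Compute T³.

T² = [[8, −32], [16, 8]]
T³ = [[−32, −160], [80, −32]]

[[−32, −160], [80, −32]]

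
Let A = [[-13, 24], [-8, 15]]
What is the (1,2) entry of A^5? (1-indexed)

1464

tr A = 2 and det A = -3, so the characteristic polynomial is λ² − (2)λ + (-3) with roots -1 and 3.
Eigenvectors give P = [[2, -3], [1, -2]] with P⁻¹ = [[2, -3], [1, -2]], and A = P·diag(-1, 3)·P⁻¹.
Then A^5 = P·diag(-1, 243)·P⁻¹ = [[-2, -729], [-1, -486]] · [[2, -3], [1, -2]] = [[-733, 1464], [-488, 975]].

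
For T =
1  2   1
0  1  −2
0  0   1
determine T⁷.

T = I + N where N = [[0, 2, 1], [0, 0, −2], [0, 0, 0]] is strictly upper-triangular, so N³ = 0.
(I + N)⁷ = I + 7·N + 21·N² = [[1, 14, −77], [0, 1, −14], [0, 0, 1]].

[[1, 14, −77], [0, 1, −14], [0, 0, 1]]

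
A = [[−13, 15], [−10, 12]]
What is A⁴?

tr A = −1 and det A = −6, so the characteristic polynomial is λ² − (−1)λ + (−6) with roots −3 and 2.
Eigenvectors give P = [[−3, 1], [−2, 1]] with P⁻¹ = [[−1, 1], [−2, 3]], and A = P·diag(−3, 2)·P⁻¹.
Then A⁴ = P·diag(81, 16)·P⁻¹ = [[−243, 16], [−162, 16]] · [[−1, 1], [−2, 3]] = [[211, −195], [130, −114]].

[[211, −195], [130, −114]]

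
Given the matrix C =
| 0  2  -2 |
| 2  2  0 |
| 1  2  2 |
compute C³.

C² = [[2, 0, -4], [4, 8, -4], [6, 10, 2]]
C³ = [[-4, -4, -12], [12, 16, -16], [22, 36, -8]]

[[-4, -4, -12], [12, 16, -16], [22, 36, -8]]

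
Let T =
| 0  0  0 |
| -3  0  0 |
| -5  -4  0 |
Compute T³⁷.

T is strictly triangular, hence nilpotent: T³ = 0, so T³⁷ = 0.

[[0, 0, 0], [0, 0, 0], [0, 0, 0]]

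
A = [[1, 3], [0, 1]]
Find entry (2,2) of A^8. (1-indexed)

A = I + N where N = [[0, 3], [0, 0]] is strictly upper-triangular, so N^2 = 0.
(I + N)^8 = I + 8·N = [[1, 24], [0, 1]].

1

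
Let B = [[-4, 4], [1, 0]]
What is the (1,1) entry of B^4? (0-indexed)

B^2 = [[20, -16], [-4, 4]]
B^3 = [[-96, 80], [20, -16]]
B^4 = [[464, -384], [-96, 80]]

80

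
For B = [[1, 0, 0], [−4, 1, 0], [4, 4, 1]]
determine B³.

B = I + N where N = [[0, 0, 0], [−4, 0, 0], [4, 4, 0]] is strictly lower-triangular, so N³ = 0.
(I + N)³ = I + 3·N + 3·N² = [[1, 0, 0], [−12, 1, 0], [−36, 12, 1]].

[[1, 0, 0], [−12, 1, 0], [−36, 12, 1]]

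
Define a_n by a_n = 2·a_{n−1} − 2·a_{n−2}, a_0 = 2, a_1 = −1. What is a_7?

With companion matrix Q = [[2, −2], [1, 0]], [a_n, a_{n−1}]ᵀ = Q·[a_{n−1}, a_{n−2}]ᵀ, so [a_7, a_6]ᵀ = Q⁶·[a_1, a_0]ᵀ.
Q⁶ = [[−8, 16], [−8, 8]], giving [a_7, a_6]ᵀ = [[40], [24]].

40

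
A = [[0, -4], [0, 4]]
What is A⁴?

[[0, -256], [0, 256]]

A² = [[0, -16], [0, 16]]
A³ = [[0, -64], [0, 64]]
A⁴ = [[0, -256], [0, 256]]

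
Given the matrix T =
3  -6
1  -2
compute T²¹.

[[3, -6], [1, -2]]

T² = T (a projection; rank 1, trace 1), so T²¹ = T.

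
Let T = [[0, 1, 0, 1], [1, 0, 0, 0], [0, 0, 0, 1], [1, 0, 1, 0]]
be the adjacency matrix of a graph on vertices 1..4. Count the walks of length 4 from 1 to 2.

The number of length-4 walks from vertex 1 to vertex 2 is entry (1,2) of T⁴, where T is the adjacency matrix.
T² = [[2, 0, 1, 0], [0, 1, 0, 1], [1, 0, 1, 0], [0, 1, 0, 2]]
T³ = [[0, 2, 0, 3], [2, 0, 1, 0], [0, 1, 0, 2], [3, 0, 2, 0]]
T⁴ = [[5, 0, 3, 0], [0, 2, 0, 3], [3, 0, 2, 0], [0, 3, 0, 5]]

0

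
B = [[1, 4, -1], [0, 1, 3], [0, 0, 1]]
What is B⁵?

[[1, 20, 115], [0, 1, 15], [0, 0, 1]]

B = I + N where N = [[0, 4, -1], [0, 0, 3], [0, 0, 0]] is strictly upper-triangular, so N³ = 0.
(I + N)⁵ = I + 5·N + 10·N² = [[1, 20, 115], [0, 1, 15], [0, 0, 1]].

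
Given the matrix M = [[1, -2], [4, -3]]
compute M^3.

M^2 = [[-7, 4], [-8, 1]]
M^3 = [[9, 2], [-4, 13]]

[[9, 2], [-4, 13]]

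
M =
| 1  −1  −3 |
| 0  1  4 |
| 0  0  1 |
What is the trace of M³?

M = I + N where N = [[0, −1, −3], [0, 0, 4], [0, 0, 0]] is strictly upper-triangular, so N³ = 0.
(I + N)³ = I + 3·N + 3·N² = [[1, −3, −21], [0, 1, 12], [0, 0, 1]].

3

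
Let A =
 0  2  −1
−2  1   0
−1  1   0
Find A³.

[[−2, −5, 3], [4, −5, 2], [1, −4, 2]]

A² = [[−3, 1, 0], [−2, −3, 2], [−2, −1, 1]]
A³ = [[−2, −5, 3], [4, −5, 2], [1, −4, 2]]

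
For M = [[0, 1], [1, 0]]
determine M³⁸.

[[1, 0], [0, 1]]

M² = I (check: tr M = 0 and det M = −1), so M³⁸ = I since 38 is even.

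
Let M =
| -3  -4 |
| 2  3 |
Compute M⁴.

[[1, 0], [0, 1]]

M² = I (check: tr M = 0 and det M = -1), so M⁴ = I since 4 is even.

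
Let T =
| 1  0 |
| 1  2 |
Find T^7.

[[1, 0], [127, 128]]

tr T = 3 and det T = 2, so the characteristic polynomial is λ² − (3)λ + (2) with roots 1 and 2.
Eigenvectors give P = [[−1, 0], [1, −1]] with P⁻¹ = [[−1, 0], [−1, −1]], and T = P·diag(1, 2)·P⁻¹.
Then T^7 = P·diag(1, 128)·P⁻¹ = [[−1, 0], [1, −128]] · [[−1, 0], [−1, −1]] = [[1, 0], [127, 128]].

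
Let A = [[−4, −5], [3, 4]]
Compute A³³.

A² = I (check: tr A = 0 and det A = −1), so A³³ = A since 33 is odd.

[[−4, −5], [3, 4]]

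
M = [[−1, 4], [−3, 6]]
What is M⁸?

[[−18659, 25220], [−18915, 25476]]

tr M = 5 and det M = 6, so the characteristic polynomial is λ² − (5)λ + (6) with roots 2 and 3.
Eigenvectors give P = [[4, −1], [3, −1]] with P⁻¹ = [[1, −1], [3, −4]], and M = P·diag(2, 3)·P⁻¹.
Then M⁸ = P·diag(256, 6561)·P⁻¹ = [[1024, −6561], [768, −6561]] · [[1, −1], [3, −4]] = [[−18659, 25220], [−18915, 25476]].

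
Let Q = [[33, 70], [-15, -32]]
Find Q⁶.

[[4719, 9310], [-1995, -3926]]

tr Q = 1 and det Q = -6, so the characteristic polynomial is λ² − (1)λ + (-6) with roots -2 and 3.
Eigenvectors give P = [[2, -7], [-1, 3]] with P⁻¹ = [[-3, -7], [-1, -2]], and Q = P·diag(-2, 3)·P⁻¹.
Then Q⁶ = P·diag(64, 729)·P⁻¹ = [[128, -5103], [-64, 2187]] · [[-3, -7], [-1, -2]] = [[4719, 9310], [-1995, -3926]].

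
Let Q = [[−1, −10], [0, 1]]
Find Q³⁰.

[[1, 0], [0, 1]]

Q² = I (check: tr Q = 0 and det Q = −1), so Q³⁰ = I since 30 is even.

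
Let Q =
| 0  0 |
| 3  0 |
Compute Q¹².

[[0, 0], [0, 0]]

Q is strictly triangular, hence nilpotent: Q² = 0, so Q¹² = 0.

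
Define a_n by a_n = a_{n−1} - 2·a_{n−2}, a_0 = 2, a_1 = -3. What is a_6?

-11

With companion matrix B = [[1, -2], [1, 0]], [a_n, a_{n−1}]ᵀ = B·[a_{n−1}, a_{n−2}]ᵀ, so [a_6, a_5]ᵀ = B⁵·[a_1, a_0]ᵀ.
B⁵ = [[5, 2], [-1, 6]], giving [a_6, a_5]ᵀ = [[-11], [15]].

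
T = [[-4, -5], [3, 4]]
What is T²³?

[[-4, -5], [3, 4]]

T² = I (check: tr T = 0 and det T = -1), so T²³ = T since 23 is odd.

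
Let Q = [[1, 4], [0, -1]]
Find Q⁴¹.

Q² = I (check: tr Q = 0 and det Q = -1), so Q⁴¹ = Q since 41 is odd.

[[1, 4], [0, -1]]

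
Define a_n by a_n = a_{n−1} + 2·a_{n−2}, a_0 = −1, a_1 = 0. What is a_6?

−22

With companion matrix T = [[1, 2], [1, 0]], [a_n, a_{n−1}]ᵀ = T·[a_{n−1}, a_{n−2}]ᵀ, so [a_6, a_5]ᵀ = T^5·[a_1, a_0]ᵀ.
T^5 = [[21, 22], [11, 10]], giving [a_6, a_5]ᵀ = [[−22], [−10]].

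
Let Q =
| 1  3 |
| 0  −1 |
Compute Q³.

Q² = I (check: tr Q = 0 and det Q = −1), so Q³ = Q since 3 is odd.

[[1, 3], [0, −1]]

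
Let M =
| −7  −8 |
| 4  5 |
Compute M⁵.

tr M = −2 and det M = −3, so the characteristic polynomial is λ² − (−2)λ + (−3) with roots 1 and −3.
Eigenvectors give P = [[−1, −2], [1, 1]] with P⁻¹ = [[1, 2], [−1, −1]], and M = P·diag(1, −3)·P⁻¹.
Then M⁵ = P·diag(1, −243)·P⁻¹ = [[−1, 486], [1, −243]] · [[1, 2], [−1, −1]] = [[−487, −488], [244, 245]].

[[−487, −488], [244, 245]]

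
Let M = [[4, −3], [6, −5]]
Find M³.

[[10, −9], [18, −17]]

tr M = −1 and det M = −2, so the characteristic polynomial is λ² − (−1)λ + (−2) with roots −2 and 1.
Eigenvectors give P = [[−1, 1], [−2, 1]] with P⁻¹ = [[1, −1], [2, −1]], and M = P·diag(−2, 1)·P⁻¹.
Then M³ = P·diag(−8, 1)·P⁻¹ = [[8, 1], [16, 1]] · [[1, −1], [2, −1]] = [[10, −9], [18, −17]].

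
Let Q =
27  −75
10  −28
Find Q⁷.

[[11703, −34725], [4630, −13762]]

tr Q = −1 and det Q = −6, so the characteristic polynomial is λ² − (−1)λ + (−6) with roots 2 and −3.
Eigenvectors give P = [[3, −5], [1, −2]] with P⁻¹ = [[2, −5], [1, −3]], and Q = P·diag(2, −3)·P⁻¹.
Then Q⁷ = P·diag(128, −2187)·P⁻¹ = [[384, 10935], [128, 4374]] · [[2, −5], [1, −3]] = [[11703, −34725], [4630, −13762]].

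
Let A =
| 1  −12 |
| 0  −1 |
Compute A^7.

A² = I (check: tr A = 0 and det A = −1), so A^7 = A since 7 is odd.

[[1, −12], [0, −1]]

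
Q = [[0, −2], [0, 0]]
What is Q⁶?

Q is strictly triangular, hence nilpotent: Q² = 0, so Q⁶ = 0.

[[0, 0], [0, 0]]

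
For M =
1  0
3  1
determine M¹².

[[1, 0], [36, 1]]

M = I + N where N = [[0, 0], [3, 0]] is strictly lower-triangular, so N² = 0.
(I + N)¹² = I + 12·N = [[1, 0], [36, 1]].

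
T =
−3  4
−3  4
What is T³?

T² = T (a projection; rank 1, trace 1), so T³ = T.

[[−3, 4], [−3, 4]]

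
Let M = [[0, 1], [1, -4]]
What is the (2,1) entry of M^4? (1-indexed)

-72

M^2 = [[1, -4], [-4, 17]]
M^3 = [[-4, 17], [17, -72]]
M^4 = [[17, -72], [-72, 305]]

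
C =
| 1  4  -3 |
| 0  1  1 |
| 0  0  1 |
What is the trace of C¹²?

3

C = I + N where N = [[0, 4, -3], [0, 0, 1], [0, 0, 0]] is strictly upper-triangular, so N³ = 0.
(I + N)¹² = I + 12·N + 66·N² = [[1, 48, 228], [0, 1, 12], [0, 0, 1]].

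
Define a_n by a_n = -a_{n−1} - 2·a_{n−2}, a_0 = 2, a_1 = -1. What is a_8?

With companion matrix B = [[-1, -2], [1, 0]], [a_n, a_{n−1}]ᵀ = B·[a_{n−1}, a_{n−2}]ᵀ, so [a_8, a_7]ᵀ = B^7·[a_1, a_0]ᵀ.
B^7 = [[3, -14], [7, 10]], giving [a_8, a_7]ᵀ = [[-31], [13]].

-31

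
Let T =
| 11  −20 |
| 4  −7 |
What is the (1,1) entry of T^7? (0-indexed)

tr T = 4 and det T = 3, so the characteristic polynomial is λ² − (4)λ + (3) with roots 1 and 3.
Eigenvectors give P = [[2, 5], [1, 2]] with P⁻¹ = [[−2, 5], [1, −2]], and T = P·diag(1, 3)·P⁻¹.
Then T^7 = P·diag(1, 2187)·P⁻¹ = [[2, 10935], [1, 4374]] · [[−2, 5], [1, −2]] = [[10931, −21860], [4372, −8743]].

−8743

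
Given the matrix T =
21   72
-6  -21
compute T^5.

tr T = 0 and det T = -9, so the characteristic polynomial is λ² − (0)λ + (-9) with roots 3 and -3.
Eigenvectors give P = [[-4, 3], [1, -1]] with P⁻¹ = [[-1, -3], [-1, -4]], and T = P·diag(3, -3)·P⁻¹.
Then T^5 = P·diag(243, -243)·P⁻¹ = [[-972, -729], [243, 243]] · [[-1, -3], [-1, -4]] = [[1701, 5832], [-486, -1701]].

[[1701, 5832], [-486, -1701]]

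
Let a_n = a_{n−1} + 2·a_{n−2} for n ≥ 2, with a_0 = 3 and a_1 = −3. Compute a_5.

With companion matrix T = [[1, 2], [1, 0]], [a_n, a_{n−1}]ᵀ = T·[a_{n−1}, a_{n−2}]ᵀ, so [a_5, a_4]ᵀ = T⁴·[a_1, a_0]ᵀ.
T⁴ = [[11, 10], [5, 6]], giving [a_5, a_4]ᵀ = [[−3], [3]].

−3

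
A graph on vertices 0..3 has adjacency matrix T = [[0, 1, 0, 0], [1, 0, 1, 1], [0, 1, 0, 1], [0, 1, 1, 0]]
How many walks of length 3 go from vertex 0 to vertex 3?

The number of length-3 walks from vertex 0 to vertex 3 is entry (0,3) of T³, where T is the adjacency matrix.
T² = [[1, 0, 1, 1], [0, 3, 1, 1], [1, 1, 2, 1], [1, 1, 1, 2]]
T³ = [[0, 3, 1, 1], [3, 2, 4, 4], [1, 4, 2, 3], [1, 4, 3, 2]]

1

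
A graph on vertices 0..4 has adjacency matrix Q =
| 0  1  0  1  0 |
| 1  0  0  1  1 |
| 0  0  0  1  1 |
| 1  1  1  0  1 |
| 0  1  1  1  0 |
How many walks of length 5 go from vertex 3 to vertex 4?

58

The number of length-5 walks from vertex 3 to vertex 4 is entry (3,4) of Q⁵, where Q is the adjacency matrix.
Q² = [[2, 1, 1, 1, 2], [1, 3, 2, 2, 1], [1, 2, 2, 1, 1], [1, 2, 1, 4, 2], [2, 1, 1, 2, 3]]
Q³ = [[2, 5, 3, 6, 3], [5, 4, 3, 7, 7], [3, 3, 2, 6, 5], [6, 7, 6, 6, 7], [3, 7, 5, 7, 4]]
Q⁴ = [[11, 11, 9, 13, 14], [11, 19, 14, 19, 14], [9, 14, 11, 13, 11], [13, 19, 13, 26, 19], [14, 14, 11, 19, 19]]
Q⁵ = [[24, 38, 27, 45, 33], [38, 44, 33, 58, 52], [27, 33, 24, 45, 38], [45, 58, 45, 64, 58], [33, 52, 38, 58, 44]]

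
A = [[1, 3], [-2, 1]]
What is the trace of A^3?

-34

A^2 = [[-5, 6], [-4, -5]]
A^3 = [[-17, -9], [6, -17]]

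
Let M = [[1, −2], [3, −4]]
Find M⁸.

tr M = −3 and det M = 2, so the characteristic polynomial is λ² − (−3)λ + (2) with roots −2 and −1.
Eigenvectors give P = [[2, −1], [3, −1]] with P⁻¹ = [[−1, 1], [−3, 2]], and M = P·diag(−2, −1)·P⁻¹.
Then M⁸ = P·diag(256, 1)·P⁻¹ = [[512, −1], [768, −1]] · [[−1, 1], [−3, 2]] = [[−509, 510], [−765, 766]].

[[−509, 510], [−765, 766]]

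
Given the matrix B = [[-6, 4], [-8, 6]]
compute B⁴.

[[16, 0], [0, 16]]

tr B = 0 and det B = -4, so the characteristic polynomial is λ² − (0)λ + (-4) with roots -2 and 2.
Eigenvectors give P = [[1, -1], [1, -2]] with P⁻¹ = [[2, -1], [1, -1]], and B = P·diag(-2, 2)·P⁻¹.
Then B⁴ = P·diag(16, 16)·P⁻¹ = [[16, -16], [16, -32]] · [[2, -1], [1, -1]] = [[16, 0], [0, 16]].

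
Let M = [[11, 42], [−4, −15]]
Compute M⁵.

tr M = −4 and det M = 3, so the characteristic polynomial is λ² − (−4)λ + (3) with roots −3 and −1.
Eigenvectors give P = [[3, 7], [−1, −2]] with P⁻¹ = [[−2, −7], [1, 3]], and M = P·diag(−3, −1)·P⁻¹.
Then M⁵ = P·diag(−243, −1)·P⁻¹ = [[−729, −7], [243, 2]] · [[−2, −7], [1, 3]] = [[1451, 5082], [−484, −1695]].

[[1451, 5082], [−484, −1695]]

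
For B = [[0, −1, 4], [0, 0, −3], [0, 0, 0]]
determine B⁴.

B is strictly triangular, hence nilpotent: B³ = 0, so B⁴ = 0.

[[0, 0, 0], [0, 0, 0], [0, 0, 0]]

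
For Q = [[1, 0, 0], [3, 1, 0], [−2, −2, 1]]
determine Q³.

[[1, 0, 0], [9, 1, 0], [−24, −6, 1]]

Q = I + N where N = [[0, 0, 0], [3, 0, 0], [−2, −2, 0]] is strictly lower-triangular, so N³ = 0.
(I + N)³ = I + 3·N + 3·N² = [[1, 0, 0], [9, 1, 0], [−24, −6, 1]].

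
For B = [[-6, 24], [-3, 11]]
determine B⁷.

[[-16344, 49416], [-6177, 18659]]

tr B = 5 and det B = 6, so the characteristic polynomial is λ² − (5)λ + (6) with roots 3 and 2.
Eigenvectors give P = [[-8, -3], [-3, -1]] with P⁻¹ = [[1, -3], [-3, 8]], and B = P·diag(3, 2)·P⁻¹.
Then B⁷ = P·diag(2187, 128)·P⁻¹ = [[-17496, -384], [-6561, -128]] · [[1, -3], [-3, 8]] = [[-16344, 49416], [-6177, 18659]].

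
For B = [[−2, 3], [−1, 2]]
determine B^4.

[[1, 0], [0, 1]]

B² = I (check: tr B = 0 and det B = −1), so B^4 = I since 4 is even.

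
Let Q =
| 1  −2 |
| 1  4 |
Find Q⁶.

[[−601, −1330], [665, 1394]]

tr Q = 5 and det Q = 6, so the characteristic polynomial is λ² − (5)λ + (6) with roots 2 and 3.
Eigenvectors give P = [[−2, 1], [1, −1]] with P⁻¹ = [[−1, −1], [−1, −2]], and Q = P·diag(2, 3)·P⁻¹.
Then Q⁶ = P·diag(64, 729)·P⁻¹ = [[−128, 729], [64, −729]] · [[−1, −1], [−1, −2]] = [[−601, −1330], [665, 1394]].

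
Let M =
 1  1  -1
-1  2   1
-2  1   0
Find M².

[[2, 2, 0], [-5, 4, 3], [-3, 0, 3]]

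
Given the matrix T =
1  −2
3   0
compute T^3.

[[−11, 10], [−15, −6]]

T^2 = [[−5, −2], [3, −6]]
T^3 = [[−11, 10], [−15, −6]]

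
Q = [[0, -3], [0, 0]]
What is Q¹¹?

Q is strictly triangular, hence nilpotent: Q² = 0, so Q¹¹ = 0.

[[0, 0], [0, 0]]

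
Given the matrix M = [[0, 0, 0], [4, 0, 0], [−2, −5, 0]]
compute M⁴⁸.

[[0, 0, 0], [0, 0, 0], [0, 0, 0]]

M is strictly triangular, hence nilpotent: M³ = 0, so M⁴⁸ = 0.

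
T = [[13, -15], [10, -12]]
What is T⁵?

tr T = 1 and det T = -6, so the characteristic polynomial is λ² − (1)λ + (-6) with roots -2 and 3.
Eigenvectors give P = [[1, -3], [1, -2]] with P⁻¹ = [[-2, 3], [-1, 1]], and T = P·diag(-2, 3)·P⁻¹.
Then T⁵ = P·diag(-32, 243)·P⁻¹ = [[-32, -729], [-32, -486]] · [[-2, 3], [-1, 1]] = [[793, -825], [550, -582]].

[[793, -825], [550, -582]]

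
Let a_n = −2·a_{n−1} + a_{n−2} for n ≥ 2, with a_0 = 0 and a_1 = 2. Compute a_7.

338

With companion matrix Q = [[−2, 1], [1, 0]], [a_n, a_{n−1}]ᵀ = Q·[a_{n−1}, a_{n−2}]ᵀ, so [a_7, a_6]ᵀ = Q⁶·[a_1, a_0]ᵀ.
Q⁶ = [[169, −70], [−70, 29]], giving [a_7, a_6]ᵀ = [[338], [−140]].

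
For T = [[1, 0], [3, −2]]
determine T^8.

[[1, 0], [−255, 256]]

tr T = −1 and det T = −2, so the characteristic polynomial is λ² − (−1)λ + (−2) with roots −2 and 1.
Eigenvectors give P = [[0, 1], [−1, 1]] with P⁻¹ = [[1, −1], [1, 0]], and T = P·diag(−2, 1)·P⁻¹.
Then T^8 = P·diag(256, 1)·P⁻¹ = [[0, 1], [−256, 1]] · [[1, −1], [1, 0]] = [[1, 0], [−255, 256]].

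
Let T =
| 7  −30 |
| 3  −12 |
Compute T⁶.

[[−5921, 19950], [−1995, 6714]]

tr T = −5 and det T = 6, so the characteristic polynomial is λ² − (−5)λ + (6) with roots −3 and −2.
Eigenvectors give P = [[3, 10], [1, 3]] with P⁻¹ = [[−3, 10], [1, −3]], and T = P·diag(−3, −2)·P⁻¹.
Then T⁶ = P·diag(729, 64)·P⁻¹ = [[2187, 640], [729, 192]] · [[−3, 10], [1, −3]] = [[−5921, 19950], [−1995, 6714]].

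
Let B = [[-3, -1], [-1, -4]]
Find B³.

B² = [[10, 7], [7, 17]]
B³ = [[-37, -38], [-38, -75]]

[[-37, -38], [-38, -75]]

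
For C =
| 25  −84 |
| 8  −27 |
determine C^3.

[[169, −588], [56, −195]]

tr C = −2 and det C = −3, so the characteristic polynomial is λ² − (−2)λ + (−3) with roots 1 and −3.
Eigenvectors give P = [[7, 3], [2, 1]] with P⁻¹ = [[1, −3], [−2, 7]], and C = P·diag(1, −3)·P⁻¹.
Then C^3 = P·diag(1, −27)·P⁻¹ = [[7, −81], [2, −27]] · [[1, −3], [−2, 7]] = [[169, −588], [56, −195]].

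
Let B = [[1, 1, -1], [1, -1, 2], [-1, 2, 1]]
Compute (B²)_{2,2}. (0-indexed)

6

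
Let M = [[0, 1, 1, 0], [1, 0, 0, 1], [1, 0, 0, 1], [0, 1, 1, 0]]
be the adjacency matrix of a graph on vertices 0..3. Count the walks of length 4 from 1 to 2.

The number of length-4 walks from vertex 1 to vertex 2 is entry (1,2) of M⁴, where M is the adjacency matrix.
M² = [[2, 0, 0, 2], [0, 2, 2, 0], [0, 2, 2, 0], [2, 0, 0, 2]]
M³ = [[0, 4, 4, 0], [4, 0, 0, 4], [4, 0, 0, 4], [0, 4, 4, 0]]
M⁴ = [[8, 0, 0, 8], [0, 8, 8, 0], [0, 8, 8, 0], [8, 0, 0, 8]]

8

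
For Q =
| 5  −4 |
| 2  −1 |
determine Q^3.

[[53, −52], [26, −25]]

tr Q = 4 and det Q = 3, so the characteristic polynomial is λ² − (4)λ + (3) with roots 3 and 1.
Eigenvectors give P = [[2, −1], [1, −1]] with P⁻¹ = [[1, −1], [1, −2]], and Q = P·diag(3, 1)·P⁻¹.
Then Q^3 = P·diag(27, 1)·P⁻¹ = [[54, −1], [27, −1]] · [[1, −1], [1, −2]] = [[53, −52], [26, −25]].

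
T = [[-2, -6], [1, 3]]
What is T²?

[[-2, -6], [1, 3]]

T² = T (a projection; rank 1, trace 1), so T² = T.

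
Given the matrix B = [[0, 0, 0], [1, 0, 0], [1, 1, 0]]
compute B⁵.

B is strictly triangular, hence nilpotent: B³ = 0, so B⁵ = 0.

[[0, 0, 0], [0, 0, 0], [0, 0, 0]]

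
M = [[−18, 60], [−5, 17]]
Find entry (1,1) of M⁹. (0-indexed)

tr M = −1 and det M = −6, so the characteristic polynomial is λ² − (−1)λ + (−6) with roots −3 and 2.
Eigenvectors give P = [[4, 3], [1, 1]] with P⁻¹ = [[1, −3], [−1, 4]], and M = P·diag(−3, 2)·P⁻¹.
Then M⁹ = P·diag(−19683, 512)·P⁻¹ = [[−78732, 1536], [−19683, 512]] · [[1, −3], [−1, 4]] = [[−80268, 242340], [−20195, 61097]].

61097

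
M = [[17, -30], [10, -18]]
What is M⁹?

tr M = -1 and det M = -6, so the characteristic polynomial is λ² − (-1)λ + (-6) with roots 2 and -3.
Eigenvectors give P = [[-2, 3], [-1, 2]] with P⁻¹ = [[-2, 3], [-1, 2]], and M = P·diag(2, -3)·P⁻¹.
Then M⁹ = P·diag(512, -19683)·P⁻¹ = [[-1024, -59049], [-512, -39366]] · [[-2, 3], [-1, 2]] = [[61097, -121170], [40390, -80268]].

[[61097, -121170], [40390, -80268]]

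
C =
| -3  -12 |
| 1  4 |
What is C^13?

[[-3, -12], [1, 4]]

C² = C (a projection; rank 1, trace 1), so C^13 = C.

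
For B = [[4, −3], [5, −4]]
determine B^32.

B² = I (check: tr B = 0 and det B = −1), so B^32 = I since 32 is even.

[[1, 0], [0, 1]]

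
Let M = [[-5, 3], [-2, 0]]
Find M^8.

tr M = -5 and det M = 6, so the characteristic polynomial is λ² − (-5)λ + (6) with roots -2 and -3.
Eigenvectors give P = [[1, 3], [1, 2]] with P⁻¹ = [[-2, 3], [1, -1]], and M = P·diag(-2, -3)·P⁻¹.
Then M^8 = P·diag(256, 6561)·P⁻¹ = [[256, 19683], [256, 13122]] · [[-2, 3], [1, -1]] = [[19171, -18915], [12610, -12354]].

[[19171, -18915], [12610, -12354]]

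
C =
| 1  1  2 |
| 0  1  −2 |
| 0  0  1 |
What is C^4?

C = I + N where N = [[0, 1, 2], [0, 0, −2], [0, 0, 0]] is strictly upper-triangular, so N^3 = 0.
(I + N)^4 = I + 4·N + 6·N^2 = [[1, 4, −4], [0, 1, −8], [0, 0, 1]].

[[1, 4, −4], [0, 1, −8], [0, 0, 1]]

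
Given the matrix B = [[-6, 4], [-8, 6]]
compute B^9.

tr B = 0 and det B = -4, so the characteristic polynomial is λ² − (0)λ + (-4) with roots -2 and 2.
Eigenvectors give P = [[1, -1], [1, -2]] with P⁻¹ = [[2, -1], [1, -1]], and B = P·diag(-2, 2)·P⁻¹.
Then B^9 = P·diag(-512, 512)·P⁻¹ = [[-512, -512], [-512, -1024]] · [[2, -1], [1, -1]] = [[-1536, 1024], [-2048, 1536]].

[[-1536, 1024], [-2048, 1536]]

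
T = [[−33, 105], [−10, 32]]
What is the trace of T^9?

tr T = −1 and det T = −6, so the characteristic polynomial is λ² − (−1)λ + (−6) with roots −3 and 2.
Eigenvectors give P = [[7, 3], [2, 1]] with P⁻¹ = [[1, −3], [−2, 7]], and T = P·diag(−3, 2)·P⁻¹.
Then T^9 = P·diag(−19683, 512)·P⁻¹ = [[−137781, 1536], [−39366, 512]] · [[1, −3], [−2, 7]] = [[−140853, 424095], [−40390, 121682]].

−19171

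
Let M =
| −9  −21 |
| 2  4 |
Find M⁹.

tr M = −5 and det M = 6, so the characteristic polynomial is λ² − (−5)λ + (6) with roots −2 and −3.
Eigenvectors give P = [[−3, −7], [1, 2]] with P⁻¹ = [[2, 7], [−1, −3]], and M = P·diag(−2, −3)·P⁻¹.
Then M⁹ = P·diag(−512, −19683)·P⁻¹ = [[1536, 137781], [−512, −39366]] · [[2, 7], [−1, −3]] = [[−134709, −402591], [38342, 114514]].

[[−134709, −402591], [38342, 114514]]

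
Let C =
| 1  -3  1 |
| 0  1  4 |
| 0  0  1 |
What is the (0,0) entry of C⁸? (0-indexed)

C = I + N where N = [[0, -3, 1], [0, 0, 4], [0, 0, 0]] is strictly upper-triangular, so N³ = 0.
(I + N)⁸ = I + 8·N + 28·N² = [[1, -24, -328], [0, 1, 32], [0, 0, 1]].

1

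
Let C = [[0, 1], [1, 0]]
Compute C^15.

[[0, 1], [1, 0]]

C² = I (check: tr C = 0 and det C = -1), so C^15 = C since 15 is odd.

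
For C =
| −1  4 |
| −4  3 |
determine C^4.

C^2 = [[−15, 8], [−8, −7]]
C^3 = [[−17, −36], [36, −53]]
C^4 = [[161, −176], [176, −15]]

[[161, −176], [176, −15]]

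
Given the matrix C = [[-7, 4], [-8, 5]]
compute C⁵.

[[-487, 244], [-488, 245]]

tr C = -2 and det C = -3, so the characteristic polynomial is λ² − (-2)λ + (-3) with roots -3 and 1.
Eigenvectors give P = [[1, 1], [1, 2]] with P⁻¹ = [[2, -1], [-1, 1]], and C = P·diag(-3, 1)·P⁻¹.
Then C⁵ = P·diag(-243, 1)·P⁻¹ = [[-243, 1], [-243, 2]] · [[2, -1], [-1, 1]] = [[-487, 244], [-488, 245]].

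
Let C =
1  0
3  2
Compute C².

[[1, 0], [9, 4]]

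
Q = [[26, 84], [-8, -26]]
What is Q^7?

tr Q = 0 and det Q = -4, so the characteristic polynomial is λ² − (0)λ + (-4) with roots 2 and -2.
Eigenvectors give P = [[7, 3], [-2, -1]] with P⁻¹ = [[1, 3], [-2, -7]], and Q = P·diag(2, -2)·P⁻¹.
Then Q^7 = P·diag(128, -128)·P⁻¹ = [[896, -384], [-256, 128]] · [[1, 3], [-2, -7]] = [[1664, 5376], [-512, -1664]].

[[1664, 5376], [-512, -1664]]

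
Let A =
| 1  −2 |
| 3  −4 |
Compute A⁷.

[[253, −254], [381, −382]]

tr A = −3 and det A = 2, so the characteristic polynomial is λ² − (−3)λ + (2) with roots −2 and −1.
Eigenvectors give P = [[−2, 1], [−3, 1]] with P⁻¹ = [[1, −1], [3, −2]], and A = P·diag(−2, −1)·P⁻¹.
Then A⁷ = P·diag(−128, −1)·P⁻¹ = [[256, −1], [384, −1]] · [[1, −1], [3, −2]] = [[253, −254], [381, −382]].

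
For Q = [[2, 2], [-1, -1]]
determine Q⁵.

[[2, 2], [-1, -1]]

Q² = Q (a projection; rank 1, trace 1), so Q⁵ = Q.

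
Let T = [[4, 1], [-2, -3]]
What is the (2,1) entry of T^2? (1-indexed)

-2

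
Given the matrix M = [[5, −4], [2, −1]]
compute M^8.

tr M = 4 and det M = 3, so the characteristic polynomial is λ² − (4)λ + (3) with roots 1 and 3.
Eigenvectors give P = [[1, 2], [1, 1]] with P⁻¹ = [[−1, 2], [1, −1]], and M = P·diag(1, 3)·P⁻¹.
Then M^8 = P·diag(1, 6561)·P⁻¹ = [[1, 13122], [1, 6561]] · [[−1, 2], [1, −1]] = [[13121, −13120], [6560, −6559]].

[[13121, −13120], [6560, −6559]]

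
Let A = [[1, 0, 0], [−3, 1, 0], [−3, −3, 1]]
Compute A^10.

A = I + N where N = [[0, 0, 0], [−3, 0, 0], [−3, −3, 0]] is strictly lower-triangular, so N^3 = 0.
(I + N)^10 = I + 10·N + 45·N^2 = [[1, 0, 0], [−30, 1, 0], [375, −30, 1]].

[[1, 0, 0], [−30, 1, 0], [375, −30, 1]]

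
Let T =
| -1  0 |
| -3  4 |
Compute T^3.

[[-1, 0], [-39, 64]]

T^2 = [[1, 0], [-9, 16]]
T^3 = [[-1, 0], [-39, 64]]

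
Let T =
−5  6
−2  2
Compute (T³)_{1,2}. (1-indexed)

tr T = −3 and det T = 2, so the characteristic polynomial is λ² − (−3)λ + (2) with roots −1 and −2.
Eigenvectors give P = [[3, −2], [2, −1]] with P⁻¹ = [[−1, 2], [−2, 3]], and T = P·diag(−1, −2)·P⁻¹.
Then T³ = P·diag(−1, −8)·P⁻¹ = [[−3, 16], [−2, 8]] · [[−1, 2], [−2, 3]] = [[−29, 42], [−14, 20]].

42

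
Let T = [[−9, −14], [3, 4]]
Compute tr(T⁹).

tr T = −5 and det T = 6, so the characteristic polynomial is λ² − (−5)λ + (6) with roots −3 and −2.
Eigenvectors give P = [[7, −2], [−3, 1]] with P⁻¹ = [[1, 2], [3, 7]], and T = P·diag(−3, −2)·P⁻¹.
Then T⁹ = P·diag(−19683, −512)·P⁻¹ = [[−137781, 1024], [59049, −512]] · [[1, 2], [3, 7]] = [[−134709, −268394], [57513, 114514]].

−20195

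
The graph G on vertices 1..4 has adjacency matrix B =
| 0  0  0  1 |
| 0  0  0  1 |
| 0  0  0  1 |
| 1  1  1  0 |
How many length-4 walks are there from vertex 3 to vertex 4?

The number of length-4 walks from vertex 3 to vertex 4 is entry (3,4) of B⁴, where B is the adjacency matrix.
B² = [[1, 1, 1, 0], [1, 1, 1, 0], [1, 1, 1, 0], [0, 0, 0, 3]]
B³ = [[0, 0, 0, 3], [0, 0, 0, 3], [0, 0, 0, 3], [3, 3, 3, 0]]
B⁴ = [[3, 3, 3, 0], [3, 3, 3, 0], [3, 3, 3, 0], [0, 0, 0, 9]]

0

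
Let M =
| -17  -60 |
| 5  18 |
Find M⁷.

[[-7073, -27780], [2315, 9132]]

tr M = 1 and det M = -6, so the characteristic polynomial is λ² − (1)λ + (-6) with roots -2 and 3.
Eigenvectors give P = [[4, -3], [-1, 1]] with P⁻¹ = [[1, 3], [1, 4]], and M = P·diag(-2, 3)·P⁻¹.
Then M⁷ = P·diag(-128, 2187)·P⁻¹ = [[-512, -6561], [128, 2187]] · [[1, 3], [1, 4]] = [[-7073, -27780], [2315, 9132]].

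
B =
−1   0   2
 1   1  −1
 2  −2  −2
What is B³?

B² = [[5, −4, −6], [−2, 3, 3], [−8, 2, 10]]
B³ = [[−21, 8, 26], [11, −3, −13], [30, −18, −38]]

[[−21, 8, 26], [11, −3, −13], [30, −18, −38]]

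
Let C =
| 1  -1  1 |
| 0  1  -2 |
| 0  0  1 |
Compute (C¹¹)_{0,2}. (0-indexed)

C = I + N where N = [[0, -1, 1], [0, 0, -2], [0, 0, 0]] is strictly upper-triangular, so N³ = 0.
(I + N)¹¹ = I + 11·N + 55·N² = [[1, -11, 121], [0, 1, -22], [0, 0, 1]].

121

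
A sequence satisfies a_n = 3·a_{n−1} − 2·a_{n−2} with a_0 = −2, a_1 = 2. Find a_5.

122

With companion matrix Q = [[3, −2], [1, 0]], [a_n, a_{n−1}]ᵀ = Q·[a_{n−1}, a_{n−2}]ᵀ, so [a_5, a_4]ᵀ = Q⁴·[a_1, a_0]ᵀ.
Q⁴ = [[31, −30], [15, −14]], giving [a_5, a_4]ᵀ = [[122], [58]].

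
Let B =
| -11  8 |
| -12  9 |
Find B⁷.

tr B = -2 and det B = -3, so the characteristic polynomial is λ² − (-2)λ + (-3) with roots 1 and -3.
Eigenvectors give P = [[-2, 1], [-3, 1]] with P⁻¹ = [[1, -1], [3, -2]], and B = P·diag(1, -3)·P⁻¹.
Then B⁷ = P·diag(1, -2187)·P⁻¹ = [[-2, -2187], [-3, -2187]] · [[1, -1], [3, -2]] = [[-6563, 4376], [-6564, 4377]].

[[-6563, 4376], [-6564, 4377]]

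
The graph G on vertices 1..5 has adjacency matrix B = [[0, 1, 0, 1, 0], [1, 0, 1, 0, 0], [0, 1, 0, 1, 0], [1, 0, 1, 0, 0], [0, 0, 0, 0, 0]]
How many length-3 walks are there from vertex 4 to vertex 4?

0

The number of length-3 walks from vertex 4 to vertex 4 is entry (4,4) of B^3, where B is the adjacency matrix.
B^2 = [[2, 0, 2, 0, 0], [0, 2, 0, 2, 0], [2, 0, 2, 0, 0], [0, 2, 0, 2, 0], [0, 0, 0, 0, 0]]
B^3 = [[0, 4, 0, 4, 0], [4, 0, 4, 0, 0], [0, 4, 0, 4, 0], [4, 0, 4, 0, 0], [0, 0, 0, 0, 0]]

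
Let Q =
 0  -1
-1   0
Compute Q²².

Q² = I (check: tr Q = 0 and det Q = -1), so Q²² = I since 22 is even.

[[1, 0], [0, 1]]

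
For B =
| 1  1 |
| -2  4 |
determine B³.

[[-11, 19], [-38, 46]]

tr B = 5 and det B = 6, so the characteristic polynomial is λ² − (5)λ + (6) with roots 2 and 3.
Eigenvectors give P = [[-1, 1], [-1, 2]] with P⁻¹ = [[-2, 1], [-1, 1]], and B = P·diag(2, 3)·P⁻¹.
Then B³ = P·diag(8, 27)·P⁻¹ = [[-8, 27], [-8, 54]] · [[-2, 1], [-1, 1]] = [[-11, 19], [-38, 46]].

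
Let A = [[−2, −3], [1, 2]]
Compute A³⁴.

A² = I (check: tr A = 0 and det A = −1), so A³⁴ = I since 34 is even.

[[1, 0], [0, 1]]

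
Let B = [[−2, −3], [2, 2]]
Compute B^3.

B^2 = [[−2, 0], [0, −2]]
B^3 = [[4, 6], [−4, −4]]

[[4, 6], [−4, −4]]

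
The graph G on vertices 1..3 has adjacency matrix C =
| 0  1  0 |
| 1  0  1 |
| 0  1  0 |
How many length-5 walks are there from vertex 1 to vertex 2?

4

The number of length-5 walks from vertex 1 to vertex 2 is entry (1,2) of C⁵, where C is the adjacency matrix.
C² = [[1, 0, 1], [0, 2, 0], [1, 0, 1]]
C³ = [[0, 2, 0], [2, 0, 2], [0, 2, 0]]
C⁴ = [[2, 0, 2], [0, 4, 0], [2, 0, 2]]
C⁵ = [[0, 4, 0], [4, 0, 4], [0, 4, 0]]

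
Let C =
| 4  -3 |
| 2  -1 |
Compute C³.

[[22, -21], [14, -13]]

tr C = 3 and det C = 2, so the characteristic polynomial is λ² − (3)λ + (2) with roots 1 and 2.
Eigenvectors give P = [[1, 3], [1, 2]] with P⁻¹ = [[-2, 3], [1, -1]], and C = P·diag(1, 2)·P⁻¹.
Then C³ = P·diag(1, 8)·P⁻¹ = [[1, 24], [1, 16]] · [[-2, 3], [1, -1]] = [[22, -21], [14, -13]].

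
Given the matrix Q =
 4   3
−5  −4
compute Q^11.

[[4, 3], [−5, −4]]

Q² = I (check: tr Q = 0 and det Q = −1), so Q^11 = Q since 11 is odd.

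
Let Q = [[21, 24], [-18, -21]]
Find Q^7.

tr Q = 0 and det Q = -9, so the characteristic polynomial is λ² − (0)λ + (-9) with roots -3 and 3.
Eigenvectors give P = [[1, -4], [-1, 3]] with P⁻¹ = [[-3, -4], [-1, -1]], and Q = P·diag(-3, 3)·P⁻¹.
Then Q^7 = P·diag(-2187, 2187)·P⁻¹ = [[-2187, -8748], [2187, 6561]] · [[-3, -4], [-1, -1]] = [[15309, 17496], [-13122, -15309]].

[[15309, 17496], [-13122, -15309]]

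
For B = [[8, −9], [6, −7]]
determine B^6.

[[190, −189], [126, −125]]

tr B = 1 and det B = −2, so the characteristic polynomial is λ² − (1)λ + (−2) with roots −1 and 2.
Eigenvectors give P = [[1, −3], [1, −2]] with P⁻¹ = [[−2, 3], [−1, 1]], and B = P·diag(−1, 2)·P⁻¹.
Then B^6 = P·diag(1, 64)·P⁻¹ = [[1, −192], [1, −128]] · [[−2, 3], [−1, 1]] = [[190, −189], [126, −125]].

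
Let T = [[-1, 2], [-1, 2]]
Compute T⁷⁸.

T² = T (a projection; rank 1, trace 1), so T⁷⁸ = T.

[[-1, 2], [-1, 2]]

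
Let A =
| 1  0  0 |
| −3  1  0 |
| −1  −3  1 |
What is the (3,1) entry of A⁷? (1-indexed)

182

A = I + N where N = [[0, 0, 0], [−3, 0, 0], [−1, −3, 0]] is strictly lower-triangular, so N³ = 0.
(I + N)⁷ = I + 7·N + 21·N² = [[1, 0, 0], [−21, 1, 0], [182, −21, 1]].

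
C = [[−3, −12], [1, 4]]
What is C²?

[[−3, −12], [1, 4]]

C² = C (a projection; rank 1, trace 1), so C² = C.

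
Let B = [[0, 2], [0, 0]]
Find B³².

[[0, 0], [0, 0]]

B is strictly triangular, hence nilpotent: B² = 0, so B³² = 0.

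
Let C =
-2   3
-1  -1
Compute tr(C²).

-1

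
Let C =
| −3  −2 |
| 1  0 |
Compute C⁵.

tr C = −3 and det C = 2, so the characteristic polynomial is λ² − (−3)λ + (2) with roots −1 and −2.
Eigenvectors give P = [[−1, 2], [1, −1]] with P⁻¹ = [[1, 2], [1, 1]], and C = P·diag(−1, −2)·P⁻¹.
Then C⁵ = P·diag(−1, −32)·P⁻¹ = [[1, −64], [−1, 32]] · [[1, 2], [1, 1]] = [[−63, −62], [31, 30]].

[[−63, −62], [31, 30]]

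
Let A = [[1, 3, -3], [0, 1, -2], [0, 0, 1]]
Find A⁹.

A = I + N where N = [[0, 3, -3], [0, 0, -2], [0, 0, 0]] is strictly upper-triangular, so N³ = 0.
(I + N)⁹ = I + 9·N + 36·N² = [[1, 27, -243], [0, 1, -18], [0, 0, 1]].

[[1, 27, -243], [0, 1, -18], [0, 0, 1]]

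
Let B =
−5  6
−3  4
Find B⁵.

tr B = −1 and det B = −2, so the characteristic polynomial is λ² − (−1)λ + (−2) with roots −2 and 1.
Eigenvectors give P = [[2, −1], [1, −1]] with P⁻¹ = [[1, −1], [1, −2]], and B = P·diag(−2, 1)·P⁻¹.
Then B⁵ = P·diag(−32, 1)·P⁻¹ = [[−64, −1], [−32, −1]] · [[1, −1], [1, −2]] = [[−65, 66], [−33, 34]].

[[−65, 66], [−33, 34]]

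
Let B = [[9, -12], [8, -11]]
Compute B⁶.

tr B = -2 and det B = -3, so the characteristic polynomial is λ² − (-2)λ + (-3) with roots 1 and -3.
Eigenvectors give P = [[3, 1], [2, 1]] with P⁻¹ = [[1, -1], [-2, 3]], and B = P·diag(1, -3)·P⁻¹.
Then B⁶ = P·diag(1, 729)·P⁻¹ = [[3, 729], [2, 729]] · [[1, -1], [-2, 3]] = [[-1455, 2184], [-1456, 2185]].

[[-1455, 2184], [-1456, 2185]]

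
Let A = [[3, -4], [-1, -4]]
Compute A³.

[[35, -68], [-17, -84]]

A² = [[13, 4], [1, 20]]
A³ = [[35, -68], [-17, -84]]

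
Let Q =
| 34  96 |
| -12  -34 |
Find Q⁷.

tr Q = 0 and det Q = -4, so the characteristic polynomial is λ² − (0)λ + (-4) with roots -2 and 2.
Eigenvectors give P = [[8, 3], [-3, -1]] with P⁻¹ = [[-1, -3], [3, 8]], and Q = P·diag(-2, 2)·P⁻¹.
Then Q⁷ = P·diag(-128, 128)·P⁻¹ = [[-1024, 384], [384, -128]] · [[-1, -3], [3, 8]] = [[2176, 6144], [-768, -2176]].

[[2176, 6144], [-768, -2176]]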